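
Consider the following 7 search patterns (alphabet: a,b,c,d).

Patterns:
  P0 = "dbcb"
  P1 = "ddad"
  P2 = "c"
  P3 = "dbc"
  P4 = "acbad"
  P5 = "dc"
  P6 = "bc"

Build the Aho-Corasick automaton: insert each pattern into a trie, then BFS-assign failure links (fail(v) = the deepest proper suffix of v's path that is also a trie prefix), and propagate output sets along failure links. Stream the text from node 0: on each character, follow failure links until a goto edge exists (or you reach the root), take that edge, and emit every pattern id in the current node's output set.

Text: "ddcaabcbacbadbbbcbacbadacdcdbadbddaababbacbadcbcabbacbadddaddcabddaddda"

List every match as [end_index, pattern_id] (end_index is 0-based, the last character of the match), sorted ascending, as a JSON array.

Build automaton:
Trie nodes:
  0='ε' goto a→9 b→15 c→8 d→1
  1='d' goto b→2 c→14 d→5
  2='db' goto c→3
  3='dbc' goto b→4  ←P3
  4='dbcb' goto ·  ←P0
  5='dd' goto a→6
  6='dda' goto d→7
  7='ddad' goto ·  ←P1
  8='c' goto ·  ←P2
  9='a' goto c→10
  10='ac' goto b→11
  11='acb' goto a→12
  12='acba' goto d→13
  13='acbad' goto ·  ←P4
  14='dc' goto ·  ←P5
  15='b' goto c→16
  16='bc' goto ·  ←P6

BFS fail/out derivation:
  n1('d'): parent n0 fail=0; on 'd' 0 → fail=0;  out ∅∪∅=∅
  n8('c'): parent n0 fail=0; on 'c' 0 → fail=0;  out {2}∪∅={2}
  n9('a'): parent n0 fail=0; on 'a' 0 → fail=0;  out ∅∪∅=∅
  n15('b'): parent n0 fail=0; on 'b' 0 → fail=0;  out ∅∪∅=∅
  n2('db'): parent n1 fail=0; on 'b' 0 → fail=15;  out ∅∪∅=∅
  n5('dd'): parent n1 fail=0; on 'd' 0 → fail=1;  out ∅∪∅=∅
  n10('ac'): parent n9 fail=0; on 'c' 0 → fail=8;  out ∅∪{2}={2}
  n14('dc'): parent n1 fail=0; on 'c' 0 → fail=8;  out {5}∪{2}={2,5}
  n16('bc'): parent n15 fail=0; on 'c' 0 → fail=8;  out {6}∪{2}={2,6}
  n3('dbc'): parent n2 fail=15; on 'c' 15 → fail=16;  out {3}∪{2,6}={2,3,6}
  n6('dda'): parent n5 fail=1; on 'a' 1→0 → fail=9;  out ∅∪∅=∅
  n11('acb'): parent n10 fail=8; on 'b' 8→0 → fail=15;  out ∅∪∅=∅
  n4('dbcb'): parent n3 fail=16; on 'b' 16→8→0 → fail=15;  out {0}∪∅={0}
  n7('ddad'): parent n6 fail=9; on 'd' 9→0 → fail=1;  out {1}∪∅={1}
  n12('acba'): parent n11 fail=15; on 'a' 15→0 → fail=9;  out ∅∪∅=∅
  n13('acbad'): parent n12 fail=9; on 'd' 9→0 → fail=1;  out {4}∪∅={4}

Text stream:
i=0 'd': node 0→1
i=1 'd': node 1→5
i=2 'c': node 5→14 (fail-walked)  emit P2@[2:2],P5@[1:2]
i=3 'a': node 14→9 (fail-walked)
i=4 'a': node 9→9 (fail-walked)
i=5 'b': node 9→15 (fail-walked)
i=6 'c': node 15→16  emit P2@[6:6],P6@[5:6]
i=7 'b': node 16→15 (fail-walked)
i=8 'a': node 15→9 (fail-walked)
i=9 'c': node 9→10  emit P2@[9:9]
i=10 'b': node 10→11
i=11 'a': node 11→12
i=12 'd': node 12→13  emit P4@[8:12]
i=13 'b': node 13→2 (fail-walked)
i=14 'b': node 2→15 (fail-walked)
i=15 'b': node 15→15 (fail-walked)
i=16 'c': node 15→16  emit P2@[16:16],P6@[15:16]
i=17 'b': node 16→15 (fail-walked)
i=18 'a': node 15→9 (fail-walked)
i=19 'c': node 9→10  emit P2@[19:19]
i=20 'b': node 10→11
i=21 'a': node 11→12
i=22 'd': node 12→13  emit P4@[18:22]
i=23 'a': node 13→9 (fail-walked)
i=24 'c': node 9→10  emit P2@[24:24]
i=25 'd': node 10→1 (fail-walked)
i=26 'c': node 1→14  emit P2@[26:26],P5@[25:26]
i=27 'd': node 14→1 (fail-walked)
i=28 'b': node 1→2
i=29 'a': node 2→9 (fail-walked)
i=30 'd': node 9→1 (fail-walked)
i=31 'b': node 1→2
i=32 'd': node 2→1 (fail-walked)
i=33 'd': node 1→5
i=34 'a': node 5→6
i=35 'a': node 6→9 (fail-walked)
i=36 'b': node 9→15 (fail-walked)
i=37 'a': node 15→9 (fail-walked)
i=38 'b': node 9→15 (fail-walked)
i=39 'b': node 15→15 (fail-walked)
i=40 'a': node 15→9 (fail-walked)
i=41 'c': node 9→10  emit P2@[41:41]
i=42 'b': node 10→11
i=43 'a': node 11→12
i=44 'd': node 12→13  emit P4@[40:44]
i=45 'c': node 13→14 (fail-walked)  emit P2@[45:45],P5@[44:45]
i=46 'b': node 14→15 (fail-walked)
i=47 'c': node 15→16  emit P2@[47:47],P6@[46:47]
i=48 'a': node 16→9 (fail-walked)
i=49 'b': node 9→15 (fail-walked)
i=50 'b': node 15→15 (fail-walked)
i=51 'a': node 15→9 (fail-walked)
i=52 'c': node 9→10  emit P2@[52:52]
i=53 'b': node 10→11
i=54 'a': node 11→12
i=55 'd': node 12→13  emit P4@[51:55]
i=56 'd': node 13→5 (fail-walked)
i=57 'd': node 5→5 (fail-walked)
i=58 'a': node 5→6
i=59 'd': node 6→7  emit P1@[56:59]
i=60 'd': node 7→5 (fail-walked)
i=61 'c': node 5→14 (fail-walked)  emit P2@[61:61],P5@[60:61]
i=62 'a': node 14→9 (fail-walked)
i=63 'b': node 9→15 (fail-walked)
i=64 'd': node 15→1 (fail-walked)
i=65 'd': node 1→5
i=66 'a': node 5→6
i=67 'd': node 6→7  emit P1@[64:67]
i=68 'd': node 7→5 (fail-walked)
i=69 'd': node 5→5 (fail-walked)
i=70 'a': node 5→6

Matches: [[2,2],[2,5],[6,2],[6,6],[9,2],[12,4],[16,2],[16,6],[19,2],[22,4],[24,2],[26,2],[26,5],[41,2],[44,4],[45,2],[45,5],[47,2],[47,6],[52,2],[55,4],[59,1],[61,2],[61,5],[67,1]]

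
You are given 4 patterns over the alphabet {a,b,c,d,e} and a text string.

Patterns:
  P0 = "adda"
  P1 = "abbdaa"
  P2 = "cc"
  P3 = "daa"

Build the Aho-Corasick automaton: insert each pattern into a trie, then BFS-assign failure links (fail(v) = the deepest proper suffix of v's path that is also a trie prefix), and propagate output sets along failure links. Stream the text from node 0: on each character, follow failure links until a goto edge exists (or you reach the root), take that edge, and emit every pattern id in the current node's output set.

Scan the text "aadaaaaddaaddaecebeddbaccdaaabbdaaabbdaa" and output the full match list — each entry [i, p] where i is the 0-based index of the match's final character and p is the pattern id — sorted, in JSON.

Build:
Trie nodes:
  0='ε' goto a→1 c→10 d→12
  1='a' goto b→5 d→2
  2='ad' goto d→3
  3='add' goto a→4
  4='adda' goto ·  [P0 ends]
  5='ab' goto b→6
  6='abb' goto d→7
  7='abbd' goto a→8
  8='abbda' goto a→9
  9='abbdaa' goto ·  [P1 ends]
  10='c' goto c→11
  11='cc' goto ·  [P2 ends]
  12='d' goto a→13
  13='da' goto a→14
  14='daa' goto ·  [P3 ends]

BFS fail/out derivation:
  n1('a'): parent n0 fail=0; on 'a' 0 → fail=0;  out ∅∪∅=∅
  n10('c'): parent n0 fail=0; on 'c' 0 → fail=0;  out ∅∪∅=∅
  n12('d'): parent n0 fail=0; on 'd' 0 → fail=0;  out ∅∪∅=∅
  n2('ad'): parent n1 fail=0; on 'd' 0 → fail=12;  out ∅∪∅=∅
  n5('ab'): parent n1 fail=0; on 'b' 0 → fail=0;  out ∅∪∅=∅
  n11('cc'): parent n10 fail=0; on 'c' 0 → fail=10;  out {2}∪∅={2}
  n13('da'): parent n12 fail=0; on 'a' 0 → fail=1;  out ∅∪∅=∅
  n3('add'): parent n2 fail=12; on 'd' 12→0 → fail=12;  out ∅∪∅=∅
  n6('abb'): parent n5 fail=0; on 'b' 0 → fail=0;  out ∅∪∅=∅
  n14('daa'): parent n13 fail=1; on 'a' 1→0 → fail=1;  out {3}∪∅={3}
  n4('adda'): parent n3 fail=12; on 'a' 12 → fail=13;  out {0}∪∅={0}
  n7('abbd'): parent n6 fail=0; on 'd' 0 → fail=12;  out ∅∪∅=∅
  n8('abbda'): parent n7 fail=12; on 'a' 12 → fail=13;  out ∅∪∅=∅
  n9('abbdaa'): parent n8 fail=13; on 'a' 13 → fail=14;  out {1}∪{3}={1,3}

Run:
[0] read 'a'  n0⇒n1
[1] read 'a'  n1⇒n1 (fail-walked)
[2] read 'd'  n1⇒n2
[3] read 'a'  n2⇒n13 (fail-walked)
[4] read 'a'  n13⇒n14  → match P3@[2:4]
[5] read 'a'  n14⇒n1 (fail-walked)
[6] read 'a'  n1⇒n1 (fail-walked)
[7] read 'd'  n1⇒n2
[8] read 'd'  n2⇒n3
[9] read 'a'  n3⇒n4  → match P0@[6:9]
[10] read 'a'  n4⇒n14 (fail-walked)  → match P3@[8:10]
[11] read 'd'  n14⇒n2 (fail-walked)
[12] read 'd'  n2⇒n3
[13] read 'a'  n3⇒n4  → match P0@[10:13]
[14] read 'e'  n4⇒n0 (fail-walked)
[15] read 'c'  n0⇒n10
[16] read 'e'  n10⇒n0 (fail-walked)
[17] read 'b'  n0⇒n0
[18] read 'e'  n0⇒n0
[19] read 'd'  n0⇒n12
[20] read 'd'  n12⇒n12 (fail-walked)
[21] read 'b'  n12⇒n0 (fail-walked)
[22] read 'a'  n0⇒n1
[23] read 'c'  n1⇒n10 (fail-walked)
[24] read 'c'  n10⇒n11  → match P2@[23:24]
[25] read 'd'  n11⇒n12 (fail-walked)
[26] read 'a'  n12⇒n13
[27] read 'a'  n13⇒n14  → match P3@[25:27]
[28] read 'a'  n14⇒n1 (fail-walked)
[29] read 'b'  n1⇒n5
[30] read 'b'  n5⇒n6
[31] read 'd'  n6⇒n7
[32] read 'a'  n7⇒n8
[33] read 'a'  n8⇒n9  → match P1@[28:33],P3@[31:33]
[34] read 'a'  n9⇒n1 (fail-walked)
[35] read 'b'  n1⇒n5
[36] read 'b'  n5⇒n6
[37] read 'd'  n6⇒n7
[38] read 'a'  n7⇒n8
[39] read 'a'  n8⇒n9  → match P1@[34:39],P3@[37:39]

Matches: [[4,3],[9,0],[10,3],[13,0],[24,2],[27,3],[33,1],[33,3],[39,1],[39,3]]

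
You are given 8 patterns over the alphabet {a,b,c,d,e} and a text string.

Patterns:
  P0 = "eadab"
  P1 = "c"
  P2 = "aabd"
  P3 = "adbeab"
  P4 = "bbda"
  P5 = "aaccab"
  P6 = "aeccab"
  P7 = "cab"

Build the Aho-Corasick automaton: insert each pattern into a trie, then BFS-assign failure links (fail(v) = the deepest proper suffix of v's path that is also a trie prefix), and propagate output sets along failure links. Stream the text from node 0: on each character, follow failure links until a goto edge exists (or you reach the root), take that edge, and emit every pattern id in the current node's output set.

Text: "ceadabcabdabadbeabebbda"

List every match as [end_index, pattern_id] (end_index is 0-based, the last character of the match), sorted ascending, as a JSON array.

Build:
Trie (insert patterns):
  n0 'ε': a→7 b→16 c→6 e→1
  n1 'e': a→2
  n2 'ea': d→3
  n3 'ead': a→4
  n4 'eada': b→5
  n5 'eadab': ·  ←P0
  n6 'c': a→29  ←P1
  n7 'a': a→8 d→11 e→24
  n8 'aa': b→9 c→20
  n9 'aab': d→10
  n10 'aabd': ·  ←P2
  n11 'ad': b→12
  n12 'adb': e→13
  n13 'adbe': a→14
  n14 'adbea': b→15
  n15 'adbeab': ·  ←P3
  n16 'b': b→17
  n17 'bb': d→18
  n18 'bbd': a→19
  n19 'bbda': ·  ←P4
  n20 'aac': c→21
  n21 'aacc': a→22
  n22 'aacca': b→23
  n23 'aaccab': ·  ←P5
  n24 'ae': c→25
  n25 'aec': c→26
  n26 'aecc': a→27
  n27 'aecca': b→28
  n28 'aeccab': ·  ←P6
  n29 'ca': b→30
  n30 'cab': ·  ←P7

BFS fail/out derivation:
  n1('e'): parent n0 fail=0; on 'e' 0 → fail=0;  out ∅∪∅=∅
  n6('c'): parent n0 fail=0; on 'c' 0 → fail=0;  out {1}∪∅={1}
  n7('a'): parent n0 fail=0; on 'a' 0 → fail=0;  out ∅∪∅=∅
  n16('b'): parent n0 fail=0; on 'b' 0 → fail=0;  out ∅∪∅=∅
  n2('ea'): parent n1 fail=0; on 'a' 0 → fail=7;  out ∅∪∅=∅
  n8('aa'): parent n7 fail=0; on 'a' 0 → fail=7;  out ∅∪∅=∅
  n11('ad'): parent n7 fail=0; on 'd' 0 → fail=0;  out ∅∪∅=∅
  n17('bb'): parent n16 fail=0; on 'b' 0 → fail=16;  out ∅∪∅=∅
  n24('ae'): parent n7 fail=0; on 'e' 0 → fail=1;  out ∅∪∅=∅
  n29('ca'): parent n6 fail=0; on 'a' 0 → fail=7;  out ∅∪∅=∅
  n3('ead'): parent n2 fail=7; on 'd' 7 → fail=11;  out ∅∪∅=∅
  n9('aab'): parent n8 fail=7; on 'b' 7→0 → fail=16;  out ∅∪∅=∅
  n12('adb'): parent n11 fail=0; on 'b' 0 → fail=16;  out ∅∪∅=∅
  n18('bbd'): parent n17 fail=16; on 'd' 16→0 → fail=0;  out ∅∪∅=∅
  n20('aac'): parent n8 fail=7; on 'c' 7→0 → fail=6;  out ∅∪{1}={1}
  n25('aec'): parent n24 fail=1; on 'c' 1→0 → fail=6;  out ∅∪{1}={1}
  n30('cab'): parent n29 fail=7; on 'b' 7→0 → fail=16;  out {7}∪∅={7}
  n4('eada'): parent n3 fail=11; on 'a' 11→0 → fail=7;  out ∅∪∅=∅
  n10('aabd'): parent n9 fail=16; on 'd' 16→0 → fail=0;  out {2}∪∅={2}
  n13('adbe'): parent n12 fail=16; on 'e' 16→0 → fail=1;  out ∅∪∅=∅
  n19('bbda'): parent n18 fail=0; on 'a' 0 → fail=7;  out {4}∪∅={4}
  n21('aacc'): parent n20 fail=6; on 'c' 6→0 → fail=6;  out ∅∪{1}={1}
  n26('aecc'): parent n25 fail=6; on 'c' 6→0 → fail=6;  out ∅∪{1}={1}
  n5('eadab'): parent n4 fail=7; on 'b' 7→0 → fail=16;  out {0}∪∅={0}
  n14('adbea'): parent n13 fail=1; on 'a' 1 → fail=2;  out ∅∪∅=∅
  n22('aacca'): parent n21 fail=6; on 'a' 6 → fail=29;  out ∅∪∅=∅
  n27('aecca'): parent n26 fail=6; on 'a' 6 → fail=29;  out ∅∪∅=∅
  n15('adbeab'): parent n14 fail=2; on 'b' 2→7→0 → fail=16;  out {3}∪∅={3}
  n23('aaccab'): parent n22 fail=29; on 'b' 29 → fail=30;  out {5}∪{7}={5,7}
  n28('aeccab'): parent n27 fail=29; on 'b' 29 → fail=30;  out {6}∪{7}={6,7}

Run:
[0] read 'c'  n0⇒n6  emit P1@[0:0]
[1] read 'e'  n6⇒n1 ·f
[2] read 'a'  n1⇒n2
[3] read 'd'  n2⇒n3
[4] read 'a'  n3⇒n4
[5] read 'b'  n4⇒n5  emit P0@[1:5]
[6] read 'c'  n5⇒n6 ·f  emit P1@[6:6]
[7] read 'a'  n6⇒n29
[8] read 'b'  n29⇒n30  emit P7@[6:8]
[9] read 'd'  n30⇒n0 ·f
[10] read 'a'  n0⇒n7
[11] read 'b'  n7⇒n16 ·f
[12] read 'a'  n16⇒n7 ·f
[13] read 'd'  n7⇒n11
[14] read 'b'  n11⇒n12
[15] read 'e'  n12⇒n13
[16] read 'a'  n13⇒n14
[17] read 'b'  n14⇒n15  emit P3@[12:17]
[18] read 'e'  n15⇒n1 ·f
[19] read 'b'  n1⇒n16 ·f
[20] read 'b'  n16⇒n17
[21] read 'd'  n17⇒n18
[22] read 'a'  n18⇒n19  emit P4@[19:22]

Matches: [[0,1],[5,0],[6,1],[8,7],[17,3],[22,4]]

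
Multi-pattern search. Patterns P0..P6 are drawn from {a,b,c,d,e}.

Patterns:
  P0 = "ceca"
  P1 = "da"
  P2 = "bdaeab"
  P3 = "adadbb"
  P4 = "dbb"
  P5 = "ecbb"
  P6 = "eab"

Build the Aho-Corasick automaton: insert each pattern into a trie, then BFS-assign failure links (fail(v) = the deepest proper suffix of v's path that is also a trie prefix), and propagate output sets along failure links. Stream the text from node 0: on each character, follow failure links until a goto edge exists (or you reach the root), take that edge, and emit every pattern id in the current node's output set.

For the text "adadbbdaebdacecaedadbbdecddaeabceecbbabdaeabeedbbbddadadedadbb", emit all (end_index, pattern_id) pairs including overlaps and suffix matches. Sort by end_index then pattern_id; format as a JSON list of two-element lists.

Build automaton:
Trie nodes:
  n0 'ε': a→13 b→7 c→1 d→5 e→21
  n1 'c': e→2
  n2 'ce': c→3
  n3 'cec': a→4
  n4 'ceca': ·  ←P0
  n5 'd': a→6 b→19
  n6 'da': ·  ←P1
  n7 'b': d→8
  n8 'bd': a→9
  n9 'bda': e→10
  n10 'bdae': a→11
  n11 'bdaea': b→12
  n12 'bdaeab': ·  ←P2
  n13 'a': d→14
  n14 'ad': a→15
  n15 'ada': d→16
  n16 'adad': b→17
  n17 'adadb': b→18
  n18 'adadbb': ·  ←P3
  n19 'db': b→20
  n20 'dbb': ·  ←P4
  n21 'e': a→25 c→22
  n22 'ec': b→23
  n23 'ecb': b→24
  n24 'ecbb': ·  ←P5
  n25 'ea': b→26
  n26 'eab': ·  ←P6

BFS fail/out derivation:
  fail(1) 'c': from fail(0)=0 chase 'c': 0 ⇒ 0;  out=∅∪out(0)=∅
  fail(5) 'd': from fail(0)=0 chase 'd': 0 ⇒ 0;  out=∅∪out(0)=∅
  fail(7) 'b': from fail(0)=0 chase 'b': 0 ⇒ 0;  out=∅∪out(0)=∅
  fail(13) 'a': from fail(0)=0 chase 'a': 0 ⇒ 0;  out=∅∪out(0)=∅
  fail(21) 'e': from fail(0)=0 chase 'e': 0 ⇒ 0;  out=∅∪out(0)=∅
  fail(2) 'ce': from fail(1)=0 chase 'e': 0 ⇒ 21;  out=∅∪out(21)=∅
  fail(6) 'da': from fail(5)=0 chase 'a': 0 ⇒ 13;  out={1}∪out(13)={1}
  fail(8) 'bd': from fail(7)=0 chase 'd': 0 ⇒ 5;  out=∅∪out(5)=∅
  fail(14) 'ad': from fail(13)=0 chase 'd': 0 ⇒ 5;  out=∅∪out(5)=∅
  fail(19) 'db': from fail(5)=0 chase 'b': 0 ⇒ 7;  out=∅∪out(7)=∅
  fail(22) 'ec': from fail(21)=0 chase 'c': 0 ⇒ 1;  out=∅∪out(1)=∅
  fail(25) 'ea': from fail(21)=0 chase 'a': 0 ⇒ 13;  out=∅∪out(13)=∅
  fail(3) 'cec': from fail(2)=21 chase 'c': 21 ⇒ 22;  out=∅∪out(22)=∅
  fail(9) 'bda': from fail(8)=5 chase 'a': 5 ⇒ 6;  out=∅∪out(6)={1}
  fail(15) 'ada': from fail(14)=5 chase 'a': 5 ⇒ 6;  out=∅∪out(6)={1}
  fail(20) 'dbb': from fail(19)=7 chase 'b': 7→0 ⇒ 7;  out={4}∪out(7)={4}
  fail(23) 'ecb': from fail(22)=1 chase 'b': 1→0 ⇒ 7;  out=∅∪out(7)=∅
  fail(26) 'eab': from fail(25)=13 chase 'b': 13→0 ⇒ 7;  out={6}∪out(7)={6}
  fail(4) 'ceca': from fail(3)=22 chase 'a': 22→1→0 ⇒ 13;  out={0}∪out(13)={0}
  fail(10) 'bdae': from fail(9)=6 chase 'e': 6→13→0 ⇒ 21;  out=∅∪out(21)=∅
  fail(16) 'adad': from fail(15)=6 chase 'd': 6→13 ⇒ 14;  out=∅∪out(14)=∅
  fail(24) 'ecbb': from fail(23)=7 chase 'b': 7→0 ⇒ 7;  out={5}∪out(7)={5}
  fail(11) 'bdaea': from fail(10)=21 chase 'a': 21 ⇒ 25;  out=∅∪out(25)=∅
  fail(17) 'adadb': from fail(16)=14 chase 'b': 14→5 ⇒ 19;  out=∅∪out(19)=∅
  fail(12) 'bdaeab': from fail(11)=25 chase 'b': 25 ⇒ 26;  out={2}∪out(26)={2,6}
  fail(18) 'adadbb': from fail(17)=19 chase 'b': 19 ⇒ 20;  out={3}∪out(20)={3,4}

Scan:
i=0 'a': node 0→13
i=1 'd': node 13→14
i=2 'a': node 14→15  → match P1@[1:2]
i=3 'd': node 15→16
i=4 'b': node 16→17
i=5 'b': node 17→18  → match P3@[0:5],P4@[3:5]
i=6 'd': node 18→8 (via fail)
i=7 'a': node 8→9  → match P1@[6:7]
i=8 'e': node 9→10
i=9 'b': node 10→7 (via fail)
i=10 'd': node 7→8
i=11 'a': node 8→9  → match P1@[10:11]
i=12 'c': node 9→1 (via fail)
i=13 'e': node 1→2
i=14 'c': node 2→3
i=15 'a': node 3→4  → match P0@[12:15]
i=16 'e': node 4→21 (via fail)
i=17 'd': node 21→5 (via fail)
i=18 'a': node 5→6  → match P1@[17:18]
i=19 'd': node 6→14 (via fail)
i=20 'b': node 14→19 (via fail)
i=21 'b': node 19→20  → match P4@[19:21]
i=22 'd': node 20→8 (via fail)
i=23 'e': node 8→21 (via fail)
i=24 'c': node 21→22
i=25 'd': node 22→5 (via fail)
i=26 'd': node 5→5 (via fail)
i=27 'a': node 5→6  → match P1@[26:27]
i=28 'e': node 6→21 (via fail)
i=29 'a': node 21→25
i=30 'b': node 25→26  → match P6@[28:30]
i=31 'c': node 26→1 (via fail)
i=32 'e': node 1→2
i=33 'e': node 2→21 (via fail)
i=34 'c': node 21→22
i=35 'b': node 22→23
i=36 'b': node 23→24  → match P5@[33:36]
i=37 'a': node 24→13 (via fail)
i=38 'b': node 13→7 (via fail)
i=39 'd': node 7→8
i=40 'a': node 8→9  → match P1@[39:40]
i=41 'e': node 9→10
i=42 'a': node 10→11
i=43 'b': node 11→12  → match P2@[38:43],P6@[41:43]
i=44 'e': node 12→21 (via fail)
i=45 'e': node 21→21 (via fail)
i=46 'd': node 21→5 (via fail)
i=47 'b': node 5→19
i=48 'b': node 19→20  → match P4@[46:48]
i=49 'b': node 20→7 (via fail)
i=50 'd': node 7→8
i=51 'd': node 8→5 (via fail)
i=52 'a': node 5→6  → match P1@[51:52]
i=53 'd': node 6→14 (via fail)
i=54 'a': node 14→15  → match P1@[53:54]
i=55 'd': node 15→16
i=56 'e': node 16→21 (via fail)
i=57 'd': node 21→5 (via fail)
i=58 'a': node 5→6  → match P1@[57:58]
i=59 'd': node 6→14 (via fail)
i=60 'b': node 14→19 (via fail)
i=61 'b': node 19→20  → match P4@[59:61]

Result: [[2,1],[5,3],[5,4],[7,1],[11,1],[15,0],[18,1],[21,4],[27,1],[30,6],[36,5],[40,1],[43,2],[43,6],[48,4],[52,1],[54,1],[58,1],[61,4]]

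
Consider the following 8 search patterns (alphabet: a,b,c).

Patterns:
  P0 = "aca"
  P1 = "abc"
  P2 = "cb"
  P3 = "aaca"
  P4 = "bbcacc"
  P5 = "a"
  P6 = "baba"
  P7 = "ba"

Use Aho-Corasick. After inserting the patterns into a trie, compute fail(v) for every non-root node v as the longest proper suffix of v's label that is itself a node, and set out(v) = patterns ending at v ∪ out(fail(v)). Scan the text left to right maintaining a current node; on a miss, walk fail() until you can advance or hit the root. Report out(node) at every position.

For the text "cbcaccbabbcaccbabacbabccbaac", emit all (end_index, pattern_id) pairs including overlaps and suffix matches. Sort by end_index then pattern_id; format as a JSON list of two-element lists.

Construct AC machine:
Trie nodes:
  n0 'ε': a→1 b→11 c→6
  n1 'a': a→8 b→4 c→2  [P5 ends]
  n2 'ac': a→3
  n3 'aca': ·  [P0 ends]
  n4 'ab': c→5
  n5 'abc': ·  [P1 ends]
  n6 'c': b→7
  n7 'cb': ·  [P2 ends]
  n8 'aa': c→9
  n9 'aac': a→10
  n10 'aaca': ·  [P3 ends]
  n11 'b': a→17 b→12
  n12 'bb': c→13
  n13 'bbc': a→14
  n14 'bbca': c→15
  n15 'bbcac': c→16
  n16 'bbcacc': ·  [P4 ends]
  n17 'ba': b→18  [P7 ends]
  n18 'bab': a→19
  n19 'baba': ·  [P6 ends]

BFS fail/out derivation:
  n1('a'): parent n0 fail=0; on 'a' 0 → fail=0;  out {5}∪∅={5}
  n6('c'): parent n0 fail=0; on 'c' 0 → fail=0;  out ∅∪∅=∅
  n11('b'): parent n0 fail=0; on 'b' 0 → fail=0;  out ∅∪∅=∅
  n2('ac'): parent n1 fail=0; on 'c' 0 → fail=6;  out ∅∪∅=∅
  n4('ab'): parent n1 fail=0; on 'b' 0 → fail=11;  out ∅∪∅=∅
  n7('cb'): parent n6 fail=0; on 'b' 0 → fail=11;  out {2}∪∅={2}
  n8('aa'): parent n1 fail=0; on 'a' 0 → fail=1;  out ∅∪{5}={5}
  n12('bb'): parent n11 fail=0; on 'b' 0 → fail=11;  out ∅∪∅=∅
  n17('ba'): parent n11 fail=0; on 'a' 0 → fail=1;  out {7}∪{5}={5,7}
  n3('aca'): parent n2 fail=6; on 'a' 6→0 → fail=1;  out {0}∪{5}={0,5}
  n5('abc'): parent n4 fail=11; on 'c' 11→0 → fail=6;  out {1}∪∅={1}
  n9('aac'): parent n8 fail=1; on 'c' 1 → fail=2;  out ∅∪∅=∅
  n13('bbc'): parent n12 fail=11; on 'c' 11→0 → fail=6;  out ∅∪∅=∅
  n18('bab'): parent n17 fail=1; on 'b' 1 → fail=4;  out ∅∪∅=∅
  n10('aaca'): parent n9 fail=2; on 'a' 2 → fail=3;  out {3}∪{0,5}={0,3,5}
  n14('bbca'): parent n13 fail=6; on 'a' 6→0 → fail=1;  out ∅∪{5}={5}
  n19('baba'): parent n18 fail=4; on 'a' 4→11 → fail=17;  out {6}∪{5,7}={5,6,7}
  n15('bbcac'): parent n14 fail=1; on 'c' 1 → fail=2;  out ∅∪∅=∅
  n16('bbcacc'): parent n15 fail=2; on 'c' 2→6→0 → fail=6;  out {4}∪∅={4}

Scan:
pos 0 'c': at 6
pos 1 'b': at 7  → match P2@[0:1]
pos 2 'c': at 6 ·f
pos 3 'a': at 1 ·f  → match P5@[3:3]
pos 4 'c': at 2
pos 5 'c': at 6 ·f
pos 6 'b': at 7  → match P2@[5:6]
pos 7 'a': at 17 ·f  → match P5@[7:7],P7@[6:7]
pos 8 'b': at 18
pos 9 'b': at 12 ·f
pos 10 'c': at 13
pos 11 'a': at 14  → match P5@[11:11]
pos 12 'c': at 15
pos 13 'c': at 16  → match P4@[8:13]
pos 14 'b': at 7 ·f  → match P2@[13:14]
pos 15 'a': at 17 ·f  → match P5@[15:15],P7@[14:15]
pos 16 'b': at 18
pos 17 'a': at 19  → match P5@[17:17],P6@[14:17],P7@[16:17]
pos 18 'c': at 2 ·f
pos 19 'b': at 7 ·f  → match P2@[18:19]
pos 20 'a': at 17 ·f  → match P5@[20:20],P7@[19:20]
pos 21 'b': at 18
pos 22 'c': at 5 ·f  → match P1@[20:22]
pos 23 'c': at 6 ·f
pos 24 'b': at 7  → match P2@[23:24]
pos 25 'a': at 17 ·f  → match P5@[25:25],P7@[24:25]
pos 26 'a': at 8 ·f  → match P5@[26:26]
pos 27 'c': at 9

Matches: [[1,2],[3,5],[6,2],[7,5],[7,7],[11,5],[13,4],[14,2],[15,5],[15,7],[17,5],[17,6],[17,7],[19,2],[20,5],[20,7],[22,1],[24,2],[25,5],[25,7],[26,5]]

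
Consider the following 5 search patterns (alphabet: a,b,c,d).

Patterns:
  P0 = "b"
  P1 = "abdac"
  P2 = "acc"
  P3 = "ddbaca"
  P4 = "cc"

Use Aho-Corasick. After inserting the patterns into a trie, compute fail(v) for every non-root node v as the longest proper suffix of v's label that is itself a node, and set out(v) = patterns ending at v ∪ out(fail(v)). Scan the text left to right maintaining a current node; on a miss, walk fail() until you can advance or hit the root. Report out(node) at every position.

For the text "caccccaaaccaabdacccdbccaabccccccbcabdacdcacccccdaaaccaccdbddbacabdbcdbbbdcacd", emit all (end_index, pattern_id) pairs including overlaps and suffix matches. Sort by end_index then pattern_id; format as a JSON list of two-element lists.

Construct AC machine:
Trie nodes:
  n0 'ε': a→2 b→1 c→15 d→9
  n1 'b': ·  ←P0
  n2 'a': b→3 c→7
  n3 'ab': d→4
  n4 'abd': a→5
  n5 'abda': c→6
  n6 'abdac': ·  ←P1
  n7 'ac': c→8
  n8 'acc': ·  ←P2
  n9 'd': d→10
  n10 'dd': b→11
  n11 'ddb': a→12
  n12 'ddba': c→13
  n13 'ddbac': a→14
  n14 'ddbaca': ·  ←P3
  n15 'c': c→16
  n16 'cc': ·  ←P4

Failure links (BFS by depth):
  fail(1) 'b': from fail(0)=0 chase 'b': 0 ⇒ 0;  out={0}∪out(0)={0}
  fail(2) 'a': from fail(0)=0 chase 'a': 0 ⇒ 0;  out=∅∪out(0)=∅
  fail(9) 'd': from fail(0)=0 chase 'd': 0 ⇒ 0;  out=∅∪out(0)=∅
  fail(15) 'c': from fail(0)=0 chase 'c': 0 ⇒ 0;  out=∅∪out(0)=∅
  fail(3) 'ab': from fail(2)=0 chase 'b': 0 ⇒ 1;  out=∅∪out(1)={0}
  fail(7) 'ac': from fail(2)=0 chase 'c': 0 ⇒ 15;  out=∅∪out(15)=∅
  fail(10) 'dd': from fail(9)=0 chase 'd': 0 ⇒ 9;  out=∅∪out(9)=∅
  fail(16) 'cc': from fail(15)=0 chase 'c': 0 ⇒ 15;  out={4}∪out(15)={4}
  fail(4) 'abd': from fail(3)=1 chase 'd': 1→0 ⇒ 9;  out=∅∪out(9)=∅
  fail(8) 'acc': from fail(7)=15 chase 'c': 15 ⇒ 16;  out={2}∪out(16)={2,4}
  fail(11) 'ddb': from fail(10)=9 chase 'b': 9→0 ⇒ 1;  out=∅∪out(1)={0}
  fail(5) 'abda': from fail(4)=9 chase 'a': 9→0 ⇒ 2;  out=∅∪out(2)=∅
  fail(12) 'ddba': from fail(11)=1 chase 'a': 1→0 ⇒ 2;  out=∅∪out(2)=∅
  fail(6) 'abdac': from fail(5)=2 chase 'c': 2 ⇒ 7;  out={1}∪out(7)={1}
  fail(13) 'ddbac': from fail(12)=2 chase 'c': 2 ⇒ 7;  out=∅∪out(7)=∅
  fail(14) 'ddbaca': from fail(13)=7 chase 'a': 7→15→0 ⇒ 2;  out={3}∪out(2)={3}

Run:
pos 0 'c': at 15
pos 1 'a': at 2 (via fail)
pos 2 'c': at 7
pos 3 'c': at 8  emit P2@[1:3],P4@[2:3]
pos 4 'c': at 16 (via fail)  emit P4@[3:4]
pos 5 'c': at 16 (via fail)  emit P4@[4:5]
pos 6 'a': at 2 (via fail)
pos 7 'a': at 2 (via fail)
pos 8 'a': at 2 (via fail)
pos 9 'c': at 7
pos 10 'c': at 8  emit P2@[8:10],P4@[9:10]
pos 11 'a': at 2 (via fail)
pos 12 'a': at 2 (via fail)
pos 13 'b': at 3  emit P0@[13:13]
pos 14 'd': at 4
pos 15 'a': at 5
pos 16 'c': at 6  emit P1@[12:16]
pos 17 'c': at 8 (via fail)  emit P2@[15:17],P4@[16:17]
pos 18 'c': at 16 (via fail)  emit P4@[17:18]
pos 19 'd': at 9 (via fail)
pos 20 'b': at 1 (via fail)  emit P0@[20:20]
pos 21 'c': at 15 (via fail)
pos 22 'c': at 16  emit P4@[21:22]
pos 23 'a': at 2 (via fail)
pos 24 'a': at 2 (via fail)
pos 25 'b': at 3  emit P0@[25:25]
pos 26 'c': at 15 (via fail)
pos 27 'c': at 16  emit P4@[26:27]
pos 28 'c': at 16 (via fail)  emit P4@[27:28]
pos 29 'c': at 16 (via fail)  emit P4@[28:29]
pos 30 'c': at 16 (via fail)  emit P4@[29:30]
pos 31 'c': at 16 (via fail)  emit P4@[30:31]
pos 32 'b': at 1 (via fail)  emit P0@[32:32]
pos 33 'c': at 15 (via fail)
pos 34 'a': at 2 (via fail)
pos 35 'b': at 3  emit P0@[35:35]
pos 36 'd': at 4
pos 37 'a': at 5
pos 38 'c': at 6  emit P1@[34:38]
pos 39 'd': at 9 (via fail)
pos 40 'c': at 15 (via fail)
pos 41 'a': at 2 (via fail)
pos 42 'c': at 7
pos 43 'c': at 8  emit P2@[41:43],P4@[42:43]
pos 44 'c': at 16 (via fail)  emit P4@[43:44]
pos 45 'c': at 16 (via fail)  emit P4@[44:45]
pos 46 'c': at 16 (via fail)  emit P4@[45:46]
pos 47 'd': at 9 (via fail)
pos 48 'a': at 2 (via fail)
pos 49 'a': at 2 (via fail)
pos 50 'a': at 2 (via fail)
pos 51 'c': at 7
pos 52 'c': at 8  emit P2@[50:52],P4@[51:52]
pos 53 'a': at 2 (via fail)
pos 54 'c': at 7
pos 55 'c': at 8  emit P2@[53:55],P4@[54:55]
pos 56 'd': at 9 (via fail)
pos 57 'b': at 1 (via fail)  emit P0@[57:57]
pos 58 'd': at 9 (via fail)
pos 59 'd': at 10
pos 60 'b': at 11  emit P0@[60:60]
pos 61 'a': at 12
pos 62 'c': at 13
pos 63 'a': at 14  emit P3@[58:63]
pos 64 'b': at 3 (via fail)  emit P0@[64:64]
pos 65 'd': at 4
pos 66 'b': at 1 (via fail)  emit P0@[66:66]
pos 67 'c': at 15 (via fail)
pos 68 'd': at 9 (via fail)
pos 69 'b': at 1 (via fail)  emit P0@[69:69]
pos 70 'b': at 1 (via fail)  emit P0@[70:70]
pos 71 'b': at 1 (via fail)  emit P0@[71:71]
pos 72 'd': at 9 (via fail)
pos 73 'c': at 15 (via fail)
pos 74 'a': at 2 (via fail)
pos 75 'c': at 7
pos 76 'd': at 9 (via fail)

Matches: [[3,2],[3,4],[4,4],[5,4],[10,2],[10,4],[13,0],[16,1],[17,2],[17,4],[18,4],[20,0],[22,4],[25,0],[27,4],[28,4],[29,4],[30,4],[31,4],[32,0],[35,0],[38,1],[43,2],[43,4],[44,4],[45,4],[46,4],[52,2],[52,4],[55,2],[55,4],[57,0],[60,0],[63,3],[64,0],[66,0],[69,0],[70,0],[71,0]]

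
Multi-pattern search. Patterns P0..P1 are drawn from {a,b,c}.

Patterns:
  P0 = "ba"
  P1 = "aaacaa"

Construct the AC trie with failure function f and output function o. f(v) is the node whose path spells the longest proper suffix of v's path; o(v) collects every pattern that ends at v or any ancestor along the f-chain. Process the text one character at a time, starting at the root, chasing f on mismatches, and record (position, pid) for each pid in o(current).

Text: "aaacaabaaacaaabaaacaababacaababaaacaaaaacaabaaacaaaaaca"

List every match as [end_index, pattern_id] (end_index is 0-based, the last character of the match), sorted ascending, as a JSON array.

Build:
Trie (insert patterns):
  0='ε' goto a→3 b→1
  1='b' goto a→2
  2='ba' goto ·  ←P0
  3='a' goto a→4
  4='aa' goto a→5
  5='aaa' goto c→6
  6='aaac' goto a→7
  7='aaaca' goto a→8
  8='aaacaa' goto ·  ←P1

Failure links (BFS by depth):
  n1('b'): parent n0 fail=0; on 'b' 0 → fail=0;  out ∅∪∅=∅
  n3('a'): parent n0 fail=0; on 'a' 0 → fail=0;  out ∅∪∅=∅
  n2('ba'): parent n1 fail=0; on 'a' 0 → fail=3;  out {0}∪∅={0}
  n4('aa'): parent n3 fail=0; on 'a' 0 → fail=3;  out ∅∪∅=∅
  n5('aaa'): parent n4 fail=3; on 'a' 3 → fail=4;  out ∅∪∅=∅
  n6('aaac'): parent n5 fail=4; on 'c' 4→3→0 → fail=0;  out ∅∪∅=∅
  n7('aaaca'): parent n6 fail=0; on 'a' 0 → fail=3;  out ∅∪∅=∅
  n8('aaacaa'): parent n7 fail=3; on 'a' 3 → fail=4;  out {1}∪∅={1}

Run:
pos 0 'a': at 3
pos 1 'a': at 4
pos 2 'a': at 5
pos 3 'c': at 6
pos 4 'a': at 7
pos 5 'a': at 8  ** P1@[0:5]
pos 6 'b': at 1 (fail-walked)
pos 7 'a': at 2  ** P0@[6:7]
pos 8 'a': at 4 (fail-walked)
pos 9 'a': at 5
pos 10 'c': at 6
pos 11 'a': at 7
pos 12 'a': at 8  ** P1@[7:12]
pos 13 'a': at 5 (fail-walked)
pos 14 'b': at 1 (fail-walked)
pos 15 'a': at 2  ** P0@[14:15]
pos 16 'a': at 4 (fail-walked)
pos 17 'a': at 5
pos 18 'c': at 6
pos 19 'a': at 7
pos 20 'a': at 8  ** P1@[15:20]
pos 21 'b': at 1 (fail-walked)
pos 22 'a': at 2  ** P0@[21:22]
pos 23 'b': at 1 (fail-walked)
pos 24 'a': at 2  ** P0@[23:24]
pos 25 'c': at 0 (fail-walked)
pos 26 'a': at 3
pos 27 'a': at 4
pos 28 'b': at 1 (fail-walked)
pos 29 'a': at 2  ** P0@[28:29]
pos 30 'b': at 1 (fail-walked)
pos 31 'a': at 2  ** P0@[30:31]
pos 32 'a': at 4 (fail-walked)
pos 33 'a': at 5
pos 34 'c': at 6
pos 35 'a': at 7
pos 36 'a': at 8  ** P1@[31:36]
pos 37 'a': at 5 (fail-walked)
pos 38 'a': at 5 (fail-walked)
pos 39 'a': at 5 (fail-walked)
pos 40 'c': at 6
pos 41 'a': at 7
pos 42 'a': at 8  ** P1@[37:42]
pos 43 'b': at 1 (fail-walked)
pos 44 'a': at 2  ** P0@[43:44]
pos 45 'a': at 4 (fail-walked)
pos 46 'a': at 5
pos 47 'c': at 6
pos 48 'a': at 7
pos 49 'a': at 8  ** P1@[44:49]
pos 50 'a': at 5 (fail-walked)
pos 51 'a': at 5 (fail-walked)
pos 52 'a': at 5 (fail-walked)
pos 53 'c': at 6
pos 54 'a': at 7

Result: [[5,1],[7,0],[12,1],[15,0],[20,1],[22,0],[24,0],[29,0],[31,0],[36,1],[42,1],[44,0],[49,1]]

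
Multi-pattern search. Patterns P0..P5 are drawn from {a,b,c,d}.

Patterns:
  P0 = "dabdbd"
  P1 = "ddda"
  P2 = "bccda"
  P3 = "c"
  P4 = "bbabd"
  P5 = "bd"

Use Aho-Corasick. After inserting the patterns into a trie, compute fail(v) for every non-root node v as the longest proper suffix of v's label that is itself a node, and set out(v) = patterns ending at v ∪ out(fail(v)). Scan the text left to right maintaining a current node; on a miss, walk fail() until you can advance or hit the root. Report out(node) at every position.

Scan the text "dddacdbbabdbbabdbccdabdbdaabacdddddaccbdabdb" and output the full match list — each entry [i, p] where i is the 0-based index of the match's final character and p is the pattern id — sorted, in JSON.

Build automaton:
Trie nodes:
  0='ε' goto b→10 c→15 d→1
  1='d' goto a→2 d→7
  2='da' goto b→3
  3='dab' goto d→4
  4='dabd' goto b→5
  5='dabdb' goto d→6
  6='dabdbd' goto ·  ←P0
  7='dd' goto d→8
  8='ddd' goto a→9
  9='ddda' goto ·  ←P1
  10='b' goto b→16 c→11 d→20
  11='bc' goto c→12
  12='bcc' goto d→13
  13='bccd' goto a→14
  14='bccda' goto ·  ←P2
  15='c' goto ·  ←P3
  16='bb' goto a→17
  17='bba' goto b→18
  18='bbab' goto d→19
  19='bbabd' goto ·  ←P4
  20='bd' goto ·  ←P5

Failure links (BFS by depth):
  fail(1) 'd': from fail(0)=0 chase 'd': 0 ⇒ 0;  out=∅∪out(0)=∅
  fail(10) 'b': from fail(0)=0 chase 'b': 0 ⇒ 0;  out=∅∪out(0)=∅
  fail(15) 'c': from fail(0)=0 chase 'c': 0 ⇒ 0;  out={3}∪out(0)={3}
  fail(2) 'da': from fail(1)=0 chase 'a': 0 ⇒ 0;  out=∅∪out(0)=∅
  fail(7) 'dd': from fail(1)=0 chase 'd': 0 ⇒ 1;  out=∅∪out(1)=∅
  fail(11) 'bc': from fail(10)=0 chase 'c': 0 ⇒ 15;  out=∅∪out(15)={3}
  fail(16) 'bb': from fail(10)=0 chase 'b': 0 ⇒ 10;  out=∅∪out(10)=∅
  fail(20) 'bd': from fail(10)=0 chase 'd': 0 ⇒ 1;  out={5}∪out(1)={5}
  fail(3) 'dab': from fail(2)=0 chase 'b': 0 ⇒ 10;  out=∅∪out(10)=∅
  fail(8) 'ddd': from fail(7)=1 chase 'd': 1 ⇒ 7;  out=∅∪out(7)=∅
  fail(12) 'bcc': from fail(11)=15 chase 'c': 15→0 ⇒ 15;  out=∅∪out(15)={3}
  fail(17) 'bba': from fail(16)=10 chase 'a': 10→0 ⇒ 0;  out=∅∪out(0)=∅
  fail(4) 'dabd': from fail(3)=10 chase 'd': 10 ⇒ 20;  out=∅∪out(20)={5}
  fail(9) 'ddda': from fail(8)=7 chase 'a': 7→1 ⇒ 2;  out={1}∪out(2)={1}
  fail(13) 'bccd': from fail(12)=15 chase 'd': 15→0 ⇒ 1;  out=∅∪out(1)=∅
  fail(18) 'bbab': from fail(17)=0 chase 'b': 0 ⇒ 10;  out=∅∪out(10)=∅
  fail(5) 'dabdb': from fail(4)=20 chase 'b': 20→1→0 ⇒ 10;  out=∅∪out(10)=∅
  fail(14) 'bccda': from fail(13)=1 chase 'a': 1 ⇒ 2;  out={2}∪out(2)={2}
  fail(19) 'bbabd': from fail(18)=10 chase 'd': 10 ⇒ 20;  out={4}∪out(20)={4,5}
  fail(6) 'dabdbd': from fail(5)=10 chase 'd': 10 ⇒ 20;  out={0}∪out(20)={0,5}

Scan:
pos 0 'd': at 1
pos 1 'd': at 7
pos 2 'd': at 8
pos 3 'a': at 9  → match P1@[0:3]
pos 4 'c': at 15 (fail-walked)  → match P3@[4:4]
pos 5 'd': at 1 (fail-walked)
pos 6 'b': at 10 (fail-walked)
pos 7 'b': at 16
pos 8 'a': at 17
pos 9 'b': at 18
pos 10 'd': at 19  → match P4@[6:10],P5@[9:10]
pos 11 'b': at 10 (fail-walked)
pos 12 'b': at 16
pos 13 'a': at 17
pos 14 'b': at 18
pos 15 'd': at 19  → match P4@[11:15],P5@[14:15]
pos 16 'b': at 10 (fail-walked)
pos 17 'c': at 11  → match P3@[17:17]
pos 18 'c': at 12  → match P3@[18:18]
pos 19 'd': at 13
pos 20 'a': at 14  → match P2@[16:20]
pos 21 'b': at 3 (fail-walked)
pos 22 'd': at 4  → match P5@[21:22]
pos 23 'b': at 5
pos 24 'd': at 6  → match P0@[19:24],P5@[23:24]
pos 25 'a': at 2 (fail-walked)
pos 26 'a': at 0 (fail-walked)
pos 27 'b': at 10
pos 28 'a': at 0 (fail-walked)
pos 29 'c': at 15  → match P3@[29:29]
pos 30 'd': at 1 (fail-walked)
pos 31 'd': at 7
pos 32 'd': at 8
pos 33 'd': at 8 (fail-walked)
pos 34 'd': at 8 (fail-walked)
pos 35 'a': at 9  → match P1@[32:35]
pos 36 'c': at 15 (fail-walked)  → match P3@[36:36]
pos 37 'c': at 15 (fail-walked)  → match P3@[37:37]
pos 38 'b': at 10 (fail-walked)
pos 39 'd': at 20  → match P5@[38:39]
pos 40 'a': at 2 (fail-walked)
pos 41 'b': at 3
pos 42 'd': at 4  → match P5@[41:42]
pos 43 'b': at 5

All matches (sorted): [[3,1],[4,3],[10,4],[10,5],[15,4],[15,5],[17,3],[18,3],[20,2],[22,5],[24,0],[24,5],[29,3],[35,1],[36,3],[37,3],[39,5],[42,5]]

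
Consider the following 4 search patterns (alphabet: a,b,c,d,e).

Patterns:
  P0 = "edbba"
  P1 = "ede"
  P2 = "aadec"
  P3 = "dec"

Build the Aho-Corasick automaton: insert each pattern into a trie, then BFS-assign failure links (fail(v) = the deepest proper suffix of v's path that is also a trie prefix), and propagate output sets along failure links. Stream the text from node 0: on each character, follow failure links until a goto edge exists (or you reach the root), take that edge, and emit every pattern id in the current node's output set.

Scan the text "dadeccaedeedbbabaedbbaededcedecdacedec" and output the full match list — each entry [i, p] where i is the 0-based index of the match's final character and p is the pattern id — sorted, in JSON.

Build:
Trie (insert patterns):
  n0 'ε': a→7 d→12 e→1
  n1 'e': d→2
  n2 'ed': b→3 e→6
  n3 'edb': b→4
  n4 'edbb': a→5
  n5 'edbba': ·  ←P0
  n6 'ede': ·  ←P1
  n7 'a': a→8
  n8 'aa': d→9
  n9 'aad': e→10
  n10 'aade': c→11
  n11 'aadec': ·  ←P2
  n12 'd': e→13
  n13 'de': c→14
  n14 'dec': ·  ←P3

Failure links (BFS by depth):
  n1('e'): parent n0 fail=0; on 'e' 0 → fail=0;  out ∅∪∅=∅
  n7('a'): parent n0 fail=0; on 'a' 0 → fail=0;  out ∅∪∅=∅
  n12('d'): parent n0 fail=0; on 'd' 0 → fail=0;  out ∅∪∅=∅
  n2('ed'): parent n1 fail=0; on 'd' 0 → fail=12;  out ∅∪∅=∅
  n8('aa'): parent n7 fail=0; on 'a' 0 → fail=7;  out ∅∪∅=∅
  n13('de'): parent n12 fail=0; on 'e' 0 → fail=1;  out ∅∪∅=∅
  n3('edb'): parent n2 fail=12; on 'b' 12→0 → fail=0;  out ∅∪∅=∅
  n6('ede'): parent n2 fail=12; on 'e' 12 → fail=13;  out {1}∪∅={1}
  n9('aad'): parent n8 fail=7; on 'd' 7→0 → fail=12;  out ∅∪∅=∅
  n14('dec'): parent n13 fail=1; on 'c' 1→0 → fail=0;  out {3}∪∅={3}
  n4('edbb'): parent n3 fail=0; on 'b' 0 → fail=0;  out ∅∪∅=∅
  n10('aade'): parent n9 fail=12; on 'e' 12 → fail=13;  out ∅∪∅=∅
  n5('edbba'): parent n4 fail=0; on 'a' 0 → fail=7;  out {0}∪∅={0}
  n11('aadec'): parent n10 fail=13; on 'c' 13 → fail=14;  out {2}∪{3}={2,3}

Scan:
i=0 'd': node 0→12
i=1 'a': node 12→7 (fail-walked)
i=2 'd': node 7→12 (fail-walked)
i=3 'e': node 12→13
i=4 'c': node 13→14  emit P3@[2:4]
i=5 'c': node 14→0 (fail-walked)
i=6 'a': node 0→7
i=7 'e': node 7→1 (fail-walked)
i=8 'd': node 1→2
i=9 'e': node 2→6  emit P1@[7:9]
i=10 'e': node 6→1 (fail-walked)
i=11 'd': node 1→2
i=12 'b': node 2→3
i=13 'b': node 3→4
i=14 'a': node 4→5  emit P0@[10:14]
i=15 'b': node 5→0 (fail-walked)
i=16 'a': node 0→7
i=17 'e': node 7→1 (fail-walked)
i=18 'd': node 1→2
i=19 'b': node 2→3
i=20 'b': node 3→4
i=21 'a': node 4→5  emit P0@[17:21]
i=22 'e': node 5→1 (fail-walked)
i=23 'd': node 1→2
i=24 'e': node 2→6  emit P1@[22:24]
i=25 'd': node 6→2 (fail-walked)
i=26 'c': node 2→0 (fail-walked)
i=27 'e': node 0→1
i=28 'd': node 1→2
i=29 'e': node 2→6  emit P1@[27:29]
i=30 'c': node 6→14 (fail-walked)  emit P3@[28:30]
i=31 'd': node 14→12 (fail-walked)
i=32 'a': node 12→7 (fail-walked)
i=33 'c': node 7→0 (fail-walked)
i=34 'e': node 0→1
i=35 'd': node 1→2
i=36 'e': node 2→6  emit P1@[34:36]
i=37 'c': node 6→14 (fail-walked)  emit P3@[35:37]

Result: [[4,3],[9,1],[14,0],[21,0],[24,1],[29,1],[30,3],[36,1],[37,3]]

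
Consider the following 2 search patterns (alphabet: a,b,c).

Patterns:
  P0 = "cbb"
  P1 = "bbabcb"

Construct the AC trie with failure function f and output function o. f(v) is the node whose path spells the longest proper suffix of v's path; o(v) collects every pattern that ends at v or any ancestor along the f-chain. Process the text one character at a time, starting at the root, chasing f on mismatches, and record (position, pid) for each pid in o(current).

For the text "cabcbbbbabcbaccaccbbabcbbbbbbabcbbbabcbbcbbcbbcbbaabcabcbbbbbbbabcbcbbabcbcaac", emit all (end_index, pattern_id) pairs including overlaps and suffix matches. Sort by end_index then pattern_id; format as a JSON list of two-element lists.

Build:
Trie nodes:
  0='ε' goto b→4 c→1
  1='c' goto b→2
  2='cb' goto b→3
  3='cbb' goto ·  [P0 ends]
  4='b' goto b→5
  5='bb' goto a→6
  6='bba' goto b→7
  7='bbab' goto c→8
  8='bbabc' goto b→9
  9='bbabcb' goto ·  [P1 ends]

BFS fail/out derivation:
  n1('c'): parent n0 fail=0; on 'c' 0 → fail=0;  out ∅∪∅=∅
  n4('b'): parent n0 fail=0; on 'b' 0 → fail=0;  out ∅∪∅=∅
  n2('cb'): parent n1 fail=0; on 'b' 0 → fail=4;  out ∅∪∅=∅
  n5('bb'): parent n4 fail=0; on 'b' 0 → fail=4;  out ∅∪∅=∅
  n3('cbb'): parent n2 fail=4; on 'b' 4 → fail=5;  out {0}∪∅={0}
  n6('bba'): parent n5 fail=4; on 'a' 4→0 → fail=0;  out ∅∪∅=∅
  n7('bbab'): parent n6 fail=0; on 'b' 0 → fail=4;  out ∅∪∅=∅
  n8('bbabc'): parent n7 fail=4; on 'c' 4→0 → fail=1;  out ∅∪∅=∅
  n9('bbabcb'): parent n8 fail=1; on 'b' 1 → fail=2;  out {1}∪∅={1}

Run:
i=0 'c': node 0→1
i=1 'a': node 1→0 ·f
i=2 'b': node 0→4
i=3 'c': node 4→1 ·f
i=4 'b': node 1→2
i=5 'b': node 2→3  ** P0@[3:5]
i=6 'b': node 3→5 ·f
i=7 'b': node 5→5 ·f
i=8 'a': node 5→6
i=9 'b': node 6→7
i=10 'c': node 7→8
i=11 'b': node 8→9  ** P1@[6:11]
i=12 'a': node 9→0 ·f
i=13 'c': node 0→1
i=14 'c': node 1→1 ·f
i=15 'a': node 1→0 ·f
i=16 'c': node 0→1
i=17 'c': node 1→1 ·f
i=18 'b': node 1→2
i=19 'b': node 2→3  ** P0@[17:19]
i=20 'a': node 3→6 ·f
i=21 'b': node 6→7
i=22 'c': node 7→8
i=23 'b': node 8→9  ** P1@[18:23]
i=24 'b': node 9→3 ·f  ** P0@[22:24]
i=25 'b': node 3→5 ·f
i=26 'b': node 5→5 ·f
i=27 'b': node 5→5 ·f
i=28 'b': node 5→5 ·f
i=29 'a': node 5→6
i=30 'b': node 6→7
i=31 'c': node 7→8
i=32 'b': node 8→9  ** P1@[27:32]
i=33 'b': node 9→3 ·f  ** P0@[31:33]
i=34 'b': node 3→5 ·f
i=35 'a': node 5→6
i=36 'b': node 6→7
i=37 'c': node 7→8
i=38 'b': node 8→9  ** P1@[33:38]
i=39 'b': node 9→3 ·f  ** P0@[37:39]
i=40 'c': node 3→1 ·f
i=41 'b': node 1→2
i=42 'b': node 2→3  ** P0@[40:42]
i=43 'c': node 3→1 ·f
i=44 'b': node 1→2
i=45 'b': node 2→3  ** P0@[43:45]
i=46 'c': node 3→1 ·f
i=47 'b': node 1→2
i=48 'b': node 2→3  ** P0@[46:48]
i=49 'a': node 3→6 ·f
i=50 'a': node 6→0 ·f
i=51 'b': node 0→4
i=52 'c': node 4→1 ·f
i=53 'a': node 1→0 ·f
i=54 'b': node 0→4
i=55 'c': node 4→1 ·f
i=56 'b': node 1→2
i=57 'b': node 2→3  ** P0@[55:57]
i=58 'b': node 3→5 ·f
i=59 'b': node 5→5 ·f
i=60 'b': node 5→5 ·f
i=61 'b': node 5→5 ·f
i=62 'b': node 5→5 ·f
i=63 'a': node 5→6
i=64 'b': node 6→7
i=65 'c': node 7→8
i=66 'b': node 8→9  ** P1@[61:66]
i=67 'c': node 9→1 ·f
i=68 'b': node 1→2
i=69 'b': node 2→3  ** P0@[67:69]
i=70 'a': node 3→6 ·f
i=71 'b': node 6→7
i=72 'c': node 7→8
i=73 'b': node 8→9  ** P1@[68:73]
i=74 'c': node 9→1 ·f
i=75 'a': node 1→0 ·f
i=76 'a': node 0→0
i=77 'c': node 0→1

Result: [[5,0],[11,1],[19,0],[23,1],[24,0],[32,1],[33,0],[38,1],[39,0],[42,0],[45,0],[48,0],[57,0],[66,1],[69,0],[73,1]]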